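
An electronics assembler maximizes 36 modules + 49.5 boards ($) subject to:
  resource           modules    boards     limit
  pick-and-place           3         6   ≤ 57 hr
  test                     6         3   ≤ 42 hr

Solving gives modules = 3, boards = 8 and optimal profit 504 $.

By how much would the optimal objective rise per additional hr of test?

At the optimum: pick-and-place uses 57 of 57 (binding); test uses 42 of 42 (binding).
The binding rows give the dual system: 3·y_pick-and-place + 6·y_test = 36 and 6·y_pick-and-place + 3·y_test = 49.5.
Solving: y_pick-and-place = 7, y_test = 2.5.
Shadow price of test = 2.5.

2.5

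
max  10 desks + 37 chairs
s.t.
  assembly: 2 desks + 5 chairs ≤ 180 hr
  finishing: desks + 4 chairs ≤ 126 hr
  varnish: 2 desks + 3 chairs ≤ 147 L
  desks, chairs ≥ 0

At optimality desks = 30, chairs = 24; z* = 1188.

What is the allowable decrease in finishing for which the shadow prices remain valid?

11.25

Binding constraints: assembly, finishing. The basis is B = [[2,5],[1,4]] with det 3.
Per unit decrease in finishing, x* moves by d = (1.6667, -0.6667).
The basis stays optimal until varnish becomes binding; allowable decrease = 11.25 hr.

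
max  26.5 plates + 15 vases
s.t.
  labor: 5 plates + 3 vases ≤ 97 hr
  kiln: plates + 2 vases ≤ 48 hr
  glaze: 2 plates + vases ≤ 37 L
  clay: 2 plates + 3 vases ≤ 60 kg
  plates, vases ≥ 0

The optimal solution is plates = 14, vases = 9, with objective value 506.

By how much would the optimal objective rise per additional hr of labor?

3.5

Binding: labor and glaze. Non-binding: kiln (16 unused), clay (5 unused).
Since kiln, clay are not tight, their duals are 0.
Dual feasibility on the basic columns requires 5·y_labor + 2·y_glaze = 26.5, 3·y_labor + 1·y_glaze = 15.
→ y_labor = 3.5 and y_glaze = 4.5.
Shadow price of labor = 3.5.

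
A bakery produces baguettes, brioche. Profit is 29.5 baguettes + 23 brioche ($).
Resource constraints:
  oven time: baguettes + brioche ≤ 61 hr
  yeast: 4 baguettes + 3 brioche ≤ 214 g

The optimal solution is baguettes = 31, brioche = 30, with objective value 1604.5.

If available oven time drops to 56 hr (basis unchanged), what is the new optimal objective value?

At the optimum: oven time uses 61 of 61 (binding); yeast uses 214 of 214 (binding).
The binding rows give the dual system: 1·y_oven time + 4·y_yeast = 29.5 and 1·y_oven time + 3·y_yeast = 23.
→ y_oven time = 3.5 and y_yeast = 6.5.
Δz = y_oven time·Δb = 3.5 × (-5) = -17.5, so new z* = 1604.5 − 17.5 = 1587.

1587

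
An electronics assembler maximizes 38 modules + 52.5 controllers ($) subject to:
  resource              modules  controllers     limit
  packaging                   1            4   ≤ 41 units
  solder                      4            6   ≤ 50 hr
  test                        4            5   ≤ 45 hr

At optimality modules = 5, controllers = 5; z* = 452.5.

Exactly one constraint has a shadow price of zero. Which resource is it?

packaging: 25/41 (slack 16)
solder: 50/50 (binding)
test: 45/45 (binding)
By complementary slackness, a constraint with positive slack has shadow price 0 → packaging.

packaging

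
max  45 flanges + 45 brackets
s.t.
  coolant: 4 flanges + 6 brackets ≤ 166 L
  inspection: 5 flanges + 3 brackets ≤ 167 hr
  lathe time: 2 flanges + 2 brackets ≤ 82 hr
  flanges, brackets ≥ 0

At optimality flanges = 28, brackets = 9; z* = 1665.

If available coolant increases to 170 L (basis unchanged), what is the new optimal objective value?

Check each constraint at x*: coolant 166/166 (tight); inspection 167/167 (tight); lathe time 74/82 (slack 8).
Since lathe time is not tight, its dual is 0.
The binding rows give the dual system: 4·y_coolant + 5·y_inspection = 45 and 6·y_coolant + 3·y_inspection = 45.
This yields shadow prices y_coolant = 5, y_inspection = 5.
Δz = y_coolant·Δb = 5 × (4) = 20, so new z* = 1665 + 20 = 1685.

1685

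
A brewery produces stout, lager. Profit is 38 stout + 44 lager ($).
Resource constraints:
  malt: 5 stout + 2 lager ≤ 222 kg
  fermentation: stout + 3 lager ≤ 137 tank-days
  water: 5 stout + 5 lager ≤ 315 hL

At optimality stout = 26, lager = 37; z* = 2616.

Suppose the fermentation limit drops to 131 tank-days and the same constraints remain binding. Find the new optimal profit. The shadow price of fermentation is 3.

2598

Δb = -6, so new z* = 2616 + (3)·(-6) = 2616 − 18 = 2598.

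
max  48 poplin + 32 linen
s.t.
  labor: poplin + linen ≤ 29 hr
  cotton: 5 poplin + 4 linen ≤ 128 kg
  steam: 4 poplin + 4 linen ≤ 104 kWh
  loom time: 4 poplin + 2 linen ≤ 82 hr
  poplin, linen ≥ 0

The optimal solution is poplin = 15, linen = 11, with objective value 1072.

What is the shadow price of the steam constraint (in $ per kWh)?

4

Binding: steam and loom time. Non-binding: labor (3 unused), cotton (9 unused).
Since labor, cotton are not tight, their duals are 0.
From A_Bᵀ y = c: 4·y_steam + 4·y_loom time = 48; 4·y_steam + 2·y_loom time = 32.
Solving: y_steam = 4, y_loom time = 8.
Shadow price of steam = 4.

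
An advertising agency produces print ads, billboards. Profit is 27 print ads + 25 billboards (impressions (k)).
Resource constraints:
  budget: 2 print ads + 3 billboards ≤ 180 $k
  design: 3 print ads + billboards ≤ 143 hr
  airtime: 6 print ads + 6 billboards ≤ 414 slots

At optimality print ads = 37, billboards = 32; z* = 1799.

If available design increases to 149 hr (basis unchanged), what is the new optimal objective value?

Binding: design and airtime. Non-binding: budget (10 unused).
Since budget is not tight, its dual is 0.
From A_Bᵀ y = c: 3·y_design + 6·y_airtime = 27; 1·y_design + 6·y_airtime = 25.
Solving: y_design = 1, y_airtime = 4.
Δz = y_design·Δb = 1 × (6) = 6, so new z* = 1799 + 6 = 1805.

1805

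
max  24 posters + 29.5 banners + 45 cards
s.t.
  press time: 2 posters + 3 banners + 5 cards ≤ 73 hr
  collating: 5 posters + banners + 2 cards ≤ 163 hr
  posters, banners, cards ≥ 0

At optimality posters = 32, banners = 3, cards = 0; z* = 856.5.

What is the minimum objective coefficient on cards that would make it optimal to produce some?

49.5

Both press time and collating are binding at x*.
Dual feasibility on the basic columns requires 2·y_press time + 5·y_collating = 24, 3·y_press time + 1·y_collating = 29.5.
Solving: y_press time = 9.5, y_collating = 1.
cards enters the basis when its profit ≥ yᵀa₃ = 9.5·5 + 1·2 = 49.5.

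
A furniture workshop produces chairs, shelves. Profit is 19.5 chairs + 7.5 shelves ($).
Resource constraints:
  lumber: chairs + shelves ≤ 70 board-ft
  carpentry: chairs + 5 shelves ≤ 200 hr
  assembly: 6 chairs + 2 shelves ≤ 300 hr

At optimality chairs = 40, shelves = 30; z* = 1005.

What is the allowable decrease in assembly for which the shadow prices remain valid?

10

Binding constraints: lumber, assembly. The basis is B = [[1,1],[6,2]] with det -4.
Per unit decrease in assembly, x* moves by d = (-0.25, 0.25).
The basis stays optimal until carpentry becomes binding; allowable decrease = 10 hr.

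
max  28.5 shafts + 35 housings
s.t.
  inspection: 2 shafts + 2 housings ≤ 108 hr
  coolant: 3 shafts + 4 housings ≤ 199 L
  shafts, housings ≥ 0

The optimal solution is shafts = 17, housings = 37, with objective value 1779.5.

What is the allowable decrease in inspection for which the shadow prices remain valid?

8.5

Binding constraints: inspection, coolant. The basis is B = [[2,2],[3,4]] with det 2.
Per unit decrease in inspection, x* moves by d = (-2, 1.5).
The basis stays optimal until shafts reaches 0; allowable decrease = 8.5 hr.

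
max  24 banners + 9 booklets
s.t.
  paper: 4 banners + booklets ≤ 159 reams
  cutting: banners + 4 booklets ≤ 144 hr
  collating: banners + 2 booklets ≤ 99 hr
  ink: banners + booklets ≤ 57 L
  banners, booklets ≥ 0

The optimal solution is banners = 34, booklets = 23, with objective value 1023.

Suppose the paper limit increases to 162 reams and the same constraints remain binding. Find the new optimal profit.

Check each constraint at x*: paper 159/159 (tight); cutting 126/144 (slack 18); collating 80/99 (slack 19); ink 57/57 (tight).
By complementary slackness, y = 0 for the non-binding constraints.
From A_Bᵀ y = c: 4·y_paper + 1·y_ink = 24; 1·y_paper + 1·y_ink = 9.
Solving: y_paper = 5, y_ink = 4.
Δz = y_paper·Δb = 5 × (3) = 15, so new z* = 1023 + 15 = 1038.

1038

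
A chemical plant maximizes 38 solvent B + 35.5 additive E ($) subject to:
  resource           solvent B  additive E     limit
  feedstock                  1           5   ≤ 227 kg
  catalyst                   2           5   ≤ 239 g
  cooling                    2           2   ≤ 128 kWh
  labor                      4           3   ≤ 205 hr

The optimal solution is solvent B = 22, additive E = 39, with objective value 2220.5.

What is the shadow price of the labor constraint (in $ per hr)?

8.5

Check each constraint at x*: feedstock 217/227 (slack 10); catalyst 239/239 (tight); cooling 122/128 (slack 6); labor 205/205 (tight).
Since feedstock, cooling are not tight, their duals are 0.
Dual feasibility on the basic columns requires 2·y_catalyst + 4·y_labor = 38, 5·y_catalyst + 3·y_labor = 35.5.
Solving: y_catalyst = 2, y_labor = 8.5.
Shadow price of labor = 8.5.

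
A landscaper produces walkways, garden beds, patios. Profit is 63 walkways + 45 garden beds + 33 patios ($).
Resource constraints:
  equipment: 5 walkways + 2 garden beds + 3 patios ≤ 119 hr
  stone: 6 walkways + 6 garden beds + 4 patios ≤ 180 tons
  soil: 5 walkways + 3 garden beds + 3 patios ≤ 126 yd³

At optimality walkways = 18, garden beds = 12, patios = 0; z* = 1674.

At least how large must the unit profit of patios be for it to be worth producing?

39

Check each constraint at x*: equipment 114/119 (slack 5); stone 180/180 (tight); soil 126/126 (tight).
Slack constraints have shadow price 0 (complementary slackness).
Dual feasibility on the basic columns requires 6·y_stone + 5·y_soil = 63, 6·y_stone + 3·y_soil = 45.
This yields shadow prices y_stone = 3, y_soil = 9.
patios enters the basis when its profit ≥ yᵀa₃ = 3·4 + 9·3 = 39.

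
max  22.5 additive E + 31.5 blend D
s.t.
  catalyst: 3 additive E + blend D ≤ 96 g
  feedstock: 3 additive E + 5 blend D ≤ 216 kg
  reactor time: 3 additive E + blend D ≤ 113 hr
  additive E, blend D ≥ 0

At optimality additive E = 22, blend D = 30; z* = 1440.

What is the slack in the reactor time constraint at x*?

reactor time used = 3·22 + 1·30 = 96; slack = 113 − 96 = 17.

17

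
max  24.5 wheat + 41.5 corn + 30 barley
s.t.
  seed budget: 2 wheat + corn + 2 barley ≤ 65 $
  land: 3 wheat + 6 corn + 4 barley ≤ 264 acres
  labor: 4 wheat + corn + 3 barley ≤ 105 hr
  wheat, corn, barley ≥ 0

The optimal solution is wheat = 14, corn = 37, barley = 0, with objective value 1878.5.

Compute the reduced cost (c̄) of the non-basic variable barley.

-1

Check each constraint at x*: seed budget 65/65 (tight); land 264/264 (tight); labor 93/105 (slack 12).
By complementary slackness, y = 0 for the non-binding constraint.
The binding rows give the dual system: 2·y_seed budget + 3·y_land = 24.5 and 1·y_seed budget + 6·y_land = 41.5.
→ y_seed budget = 2.5 and y_land = 6.5.
Reduced cost of barley: c₃ − yᵀa₃ = 30 − (2.5·2 + 6.5·4) = 30 − 31 = -1.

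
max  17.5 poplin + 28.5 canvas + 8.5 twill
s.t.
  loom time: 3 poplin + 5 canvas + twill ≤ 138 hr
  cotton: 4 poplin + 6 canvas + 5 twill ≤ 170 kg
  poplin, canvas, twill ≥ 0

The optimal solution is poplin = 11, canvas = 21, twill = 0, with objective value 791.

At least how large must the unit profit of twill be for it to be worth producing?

At the optimum: loom time uses 138 of 138 (binding); cotton uses 170 of 170 (binding).
The binding rows give the dual system: 3·y_loom time + 4·y_cotton = 17.5 and 5·y_loom time + 6·y_cotton = 28.5.
→ y_loom time = 4.5 and y_cotton = 1.
twill enters the basis when its profit ≥ yᵀa₃ = 4.5·1 + 1·5 = 9.5.

9.5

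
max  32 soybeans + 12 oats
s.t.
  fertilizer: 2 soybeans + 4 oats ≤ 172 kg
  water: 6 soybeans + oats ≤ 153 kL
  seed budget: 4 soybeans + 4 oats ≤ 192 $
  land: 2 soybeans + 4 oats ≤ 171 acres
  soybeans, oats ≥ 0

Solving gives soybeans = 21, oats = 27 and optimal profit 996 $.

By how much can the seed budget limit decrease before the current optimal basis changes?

Binding constraints: water, seed budget. The basis is B = [[6,1],[4,4]] with det 20.
Per unit decrease in seed budget, x* moves by d = (0.05, -0.3).
The basis stays optimal until oats reaches 0; allowable decrease = 90 $.

90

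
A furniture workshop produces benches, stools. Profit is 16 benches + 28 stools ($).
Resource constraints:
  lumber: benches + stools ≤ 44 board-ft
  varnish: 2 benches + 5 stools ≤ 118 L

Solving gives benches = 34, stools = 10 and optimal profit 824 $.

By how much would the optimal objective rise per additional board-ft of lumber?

Check each constraint at x*: lumber 44/44 (tight); varnish 118/118 (tight).
Dual feasibility on the basic columns requires 1·y_lumber + 2·y_varnish = 16, 1·y_lumber + 5·y_varnish = 28.
This yields shadow prices y_lumber = 8, y_varnish = 4.
Shadow price of lumber = 8.

8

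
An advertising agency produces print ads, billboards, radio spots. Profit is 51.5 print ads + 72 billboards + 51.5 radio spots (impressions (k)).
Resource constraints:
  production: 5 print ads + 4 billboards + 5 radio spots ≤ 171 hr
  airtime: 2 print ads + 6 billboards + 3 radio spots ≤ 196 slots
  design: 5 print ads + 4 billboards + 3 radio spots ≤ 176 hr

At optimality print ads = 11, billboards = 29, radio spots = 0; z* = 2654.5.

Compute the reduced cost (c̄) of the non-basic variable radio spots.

Binding: production and airtime. Non-binding: design (5 unused).
Slack constraints have shadow price 0 (complementary slackness).
From A_Bᵀ y = c: 5·y_production + 2·y_airtime = 51.5; 4·y_production + 6·y_airtime = 72.
This yields shadow prices y_production = 7.5, y_airtime = 7.
Reduced cost of radio spots: c₃ − yᵀa₃ = 51.5 − (7.5·5 + 7·3) = 51.5 − 58.5 = -7.

-7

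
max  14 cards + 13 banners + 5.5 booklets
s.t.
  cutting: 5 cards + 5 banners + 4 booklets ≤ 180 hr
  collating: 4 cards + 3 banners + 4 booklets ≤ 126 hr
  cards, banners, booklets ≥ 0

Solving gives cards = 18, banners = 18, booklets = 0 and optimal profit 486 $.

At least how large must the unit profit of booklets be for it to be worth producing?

12

At the optimum: cutting uses 180 of 180 (binding); collating uses 126 of 126 (binding).
From A_Bᵀ y = c: 5·y_cutting + 4·y_collating = 14; 5·y_cutting + 3·y_collating = 13.
→ y_cutting = 2 and y_collating = 1.
booklets enters the basis when its profit ≥ yᵀa₃ = 2·4 + 1·4 = 12.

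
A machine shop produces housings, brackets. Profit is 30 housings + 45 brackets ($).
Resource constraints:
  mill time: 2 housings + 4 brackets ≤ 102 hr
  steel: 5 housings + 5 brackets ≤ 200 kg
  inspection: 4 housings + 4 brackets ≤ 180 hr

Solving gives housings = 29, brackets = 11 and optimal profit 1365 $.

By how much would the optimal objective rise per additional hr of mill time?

Binding: mill time and steel. Non-binding: inspection (20 unused).
By complementary slackness, y = 0 for the non-binding constraint.
The binding rows give the dual system: 2·y_mill time + 5·y_steel = 30 and 4·y_mill time + 5·y_steel = 45.
Solving: y_mill time = 7.5, y_steel = 3.
Shadow price of mill time = 7.5.

7.5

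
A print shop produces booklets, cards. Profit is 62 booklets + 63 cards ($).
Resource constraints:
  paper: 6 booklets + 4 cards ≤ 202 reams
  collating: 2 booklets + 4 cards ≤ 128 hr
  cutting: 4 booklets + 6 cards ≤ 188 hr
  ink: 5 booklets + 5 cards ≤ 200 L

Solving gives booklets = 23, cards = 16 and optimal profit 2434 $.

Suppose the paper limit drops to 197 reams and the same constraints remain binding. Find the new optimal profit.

2404

At the optimum: paper uses 202 of 202 (binding); collating uses 110 of 128 (slack = 18); cutting uses 188 of 188 (binding); ink uses 195 of 200 (slack = 5).
By complementary slackness, y = 0 for the non-binding constraints.
From A_Bᵀ y = c: 6·y_paper + 4·y_cutting = 62; 4·y_paper + 6·y_cutting = 63.
Solving: y_paper = 6, y_cutting = 6.5.
Δz = y_paper·Δb = 6 × (-5) = -30, so new z* = 2434 − 30 = 2404.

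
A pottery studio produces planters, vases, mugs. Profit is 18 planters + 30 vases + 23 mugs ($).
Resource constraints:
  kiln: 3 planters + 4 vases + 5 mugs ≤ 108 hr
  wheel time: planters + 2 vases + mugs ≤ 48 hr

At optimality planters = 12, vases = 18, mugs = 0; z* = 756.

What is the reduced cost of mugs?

-1

At the optimum: kiln uses 108 of 108 (binding); wheel time uses 48 of 48 (binding).
From A_Bᵀ y = c: 3·y_kiln + 1·y_wheel time = 18; 4·y_kiln + 2·y_wheel time = 30.
→ y_kiln = 3 and y_wheel time = 9.
Reduced cost of mugs: c₃ − yᵀa₃ = 23 − (3·5 + 9·1) = 23 − 24 = -1.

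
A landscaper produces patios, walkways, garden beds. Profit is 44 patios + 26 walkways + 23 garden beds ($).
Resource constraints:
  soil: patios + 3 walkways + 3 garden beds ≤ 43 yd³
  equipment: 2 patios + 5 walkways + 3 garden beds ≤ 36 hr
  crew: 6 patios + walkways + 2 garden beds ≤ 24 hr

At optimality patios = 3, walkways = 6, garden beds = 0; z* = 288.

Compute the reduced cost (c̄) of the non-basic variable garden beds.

-1

At the optimum: soil uses 21 of 43 (slack = 22); equipment uses 36 of 36 (binding); crew uses 24 of 24 (binding).
Since soil is not tight, its dual is 0.
Dual feasibility on the basic columns requires 2·y_equipment + 6·y_crew = 44, 5·y_equipment + 1·y_crew = 26.
Solving: y_equipment = 4, y_crew = 6.
Reduced cost of garden beds: c₃ − yᵀa₃ = 23 − (4·3 + 6·2) = 23 − 24 = -1.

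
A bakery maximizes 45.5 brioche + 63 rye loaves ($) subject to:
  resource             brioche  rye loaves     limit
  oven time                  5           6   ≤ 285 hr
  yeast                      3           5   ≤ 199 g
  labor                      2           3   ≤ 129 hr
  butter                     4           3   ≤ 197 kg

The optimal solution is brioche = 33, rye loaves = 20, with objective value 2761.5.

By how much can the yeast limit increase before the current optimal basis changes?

7

Binding constraints: oven time, yeast. The basis is B = [[5,6],[3,5]] with det 7.
Per unit increase in yeast, x* moves by d = (-0.8571, 0.7143).
The basis stays optimal until labor becomes binding; allowable increase = 7 g.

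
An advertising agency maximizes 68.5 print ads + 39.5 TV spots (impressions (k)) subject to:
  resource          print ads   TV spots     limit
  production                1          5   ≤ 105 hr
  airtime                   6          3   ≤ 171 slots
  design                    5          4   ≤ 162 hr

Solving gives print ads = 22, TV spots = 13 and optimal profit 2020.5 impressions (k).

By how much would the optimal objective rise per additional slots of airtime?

8.5

Check each constraint at x*: production 87/105 (slack 18); airtime 171/171 (tight); design 162/162 (tight).
Slack constraints have shadow price 0 (complementary slackness).
From A_Bᵀ y = c: 6·y_airtime + 5·y_design = 68.5; 3·y_airtime + 4·y_design = 39.5.
Solving: y_airtime = 8.5, y_design = 3.5.
Shadow price of airtime = 8.5.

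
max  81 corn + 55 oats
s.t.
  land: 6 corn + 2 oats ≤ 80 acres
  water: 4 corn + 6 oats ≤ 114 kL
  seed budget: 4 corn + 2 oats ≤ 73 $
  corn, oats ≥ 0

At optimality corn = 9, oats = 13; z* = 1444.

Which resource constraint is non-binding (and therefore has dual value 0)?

land: 80/80 (binding)
water: 114/114 (binding)
seed budget: 62/73 (slack 11)
By complementary slackness, a constraint with positive slack has shadow price 0 → seed budget.

seed budget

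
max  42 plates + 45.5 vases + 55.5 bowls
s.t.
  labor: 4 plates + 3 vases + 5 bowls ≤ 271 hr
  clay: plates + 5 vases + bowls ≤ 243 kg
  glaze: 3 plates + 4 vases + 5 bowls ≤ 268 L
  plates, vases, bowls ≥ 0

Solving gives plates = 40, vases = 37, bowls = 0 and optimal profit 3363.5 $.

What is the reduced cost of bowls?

Binding: labor and glaze. Non-binding: clay (18 unused).
Since clay is not tight, its dual is 0.
The binding rows give the dual system: 4·y_labor + 3·y_glaze = 42 and 3·y_labor + 4·y_glaze = 45.5.
→ y_labor = 4.5 and y_glaze = 8.
Reduced cost of bowls: c₃ − yᵀa₃ = 55.5 − (4.5·5 + 8·5) = 55.5 − 62.5 = -7.

-7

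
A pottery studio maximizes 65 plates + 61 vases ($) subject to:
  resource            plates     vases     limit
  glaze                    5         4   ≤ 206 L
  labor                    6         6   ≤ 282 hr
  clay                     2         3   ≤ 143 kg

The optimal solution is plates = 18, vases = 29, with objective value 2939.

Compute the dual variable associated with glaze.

4

Check each constraint at x*: glaze 206/206 (tight); labor 282/282 (tight); clay 123/143 (slack 20).
Slack constraints have shadow price 0 (complementary slackness).
From A_Bᵀ y = c: 5·y_glaze + 6·y_labor = 65; 4·y_glaze + 6·y_labor = 61.
This yields shadow prices y_glaze = 4, y_labor = 7.5.
Shadow price of glaze = 4.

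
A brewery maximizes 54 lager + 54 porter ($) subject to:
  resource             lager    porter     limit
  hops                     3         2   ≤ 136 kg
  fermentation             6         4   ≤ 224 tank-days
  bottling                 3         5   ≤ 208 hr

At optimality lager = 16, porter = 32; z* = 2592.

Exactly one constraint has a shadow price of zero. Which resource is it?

hops

hops: 112/136 (slack 24)
fermentation: 224/224 (binding)
bottling: 208/208 (binding)
By complementary slackness, a constraint with positive slack has shadow price 0 → hops.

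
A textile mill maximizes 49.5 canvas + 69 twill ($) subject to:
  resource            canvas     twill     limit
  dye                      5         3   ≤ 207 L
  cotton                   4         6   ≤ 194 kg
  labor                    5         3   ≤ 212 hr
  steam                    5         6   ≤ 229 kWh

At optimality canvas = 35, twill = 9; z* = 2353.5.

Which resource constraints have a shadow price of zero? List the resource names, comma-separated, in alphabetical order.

dye, labor

dye: 202/207 (slack 5)
cotton: 194/194 (binding)
labor: 202/212 (slack 10)
steam: 229/229 (binding)
By complementary slackness, a constraint with positive slack has shadow price 0 → dye, labor.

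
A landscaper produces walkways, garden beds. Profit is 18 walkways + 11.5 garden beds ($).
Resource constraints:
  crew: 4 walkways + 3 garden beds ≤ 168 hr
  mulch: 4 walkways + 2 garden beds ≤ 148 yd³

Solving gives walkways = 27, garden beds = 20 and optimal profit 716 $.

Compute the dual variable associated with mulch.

Check each constraint at x*: crew 168/168 (tight); mulch 148/148 (tight).
From A_Bᵀ y = c: 4·y_crew + 4·y_mulch = 18; 3·y_crew + 2·y_mulch = 11.5.
This yields shadow prices y_crew = 2.5, y_mulch = 2.
Shadow price of mulch = 2.

2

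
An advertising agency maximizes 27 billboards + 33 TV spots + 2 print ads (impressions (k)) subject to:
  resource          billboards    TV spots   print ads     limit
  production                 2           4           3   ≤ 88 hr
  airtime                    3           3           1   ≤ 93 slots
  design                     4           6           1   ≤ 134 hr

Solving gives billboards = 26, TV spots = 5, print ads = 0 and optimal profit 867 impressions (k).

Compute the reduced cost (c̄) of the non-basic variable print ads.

-6

Binding: airtime and design. Non-binding: production (16 unused).
Since production is not tight, its dual is 0.
From A_Bᵀ y = c: 3·y_airtime + 4·y_design = 27; 3·y_airtime + 6·y_design = 33.
This yields shadow prices y_airtime = 5, y_design = 3.
Reduced cost of print ads: c₃ − yᵀa₃ = 2 − (5·1 + 3·1) = 2 − 8 = -6.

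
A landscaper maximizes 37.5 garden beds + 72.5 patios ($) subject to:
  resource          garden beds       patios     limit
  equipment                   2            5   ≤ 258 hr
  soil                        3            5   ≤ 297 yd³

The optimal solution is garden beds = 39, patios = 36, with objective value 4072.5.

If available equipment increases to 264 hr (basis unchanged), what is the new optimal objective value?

4108.5

Check each constraint at x*: equipment 258/258 (tight); soil 297/297 (tight).
The binding rows give the dual system: 2·y_equipment + 3·y_soil = 37.5 and 5·y_equipment + 5·y_soil = 72.5.
→ y_equipment = 6 and y_soil = 8.5.
Δz = y_equipment·Δb = 6 × (6) = 36, so new z* = 4072.5 + 36 = 4108.5.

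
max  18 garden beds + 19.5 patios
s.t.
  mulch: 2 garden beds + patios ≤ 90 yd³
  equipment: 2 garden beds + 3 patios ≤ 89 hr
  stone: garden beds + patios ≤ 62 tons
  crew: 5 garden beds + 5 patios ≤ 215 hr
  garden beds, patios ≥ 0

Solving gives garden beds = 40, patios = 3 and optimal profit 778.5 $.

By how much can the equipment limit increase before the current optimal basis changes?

Binding constraints: equipment, crew. The basis is B = [[2,3],[5,5]] with det -5.
Per unit increase in equipment, x* moves by d = (-1, 1).
The basis stays optimal until garden beds reaches 0; allowable increase = 40 hr.

40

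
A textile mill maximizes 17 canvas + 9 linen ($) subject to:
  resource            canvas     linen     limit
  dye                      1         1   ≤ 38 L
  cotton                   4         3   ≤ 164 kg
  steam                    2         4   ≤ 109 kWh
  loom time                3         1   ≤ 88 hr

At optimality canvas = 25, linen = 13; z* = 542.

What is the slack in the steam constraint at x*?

steam used = 2·25 + 4·13 = 102; slack = 109 − 102 = 7.

7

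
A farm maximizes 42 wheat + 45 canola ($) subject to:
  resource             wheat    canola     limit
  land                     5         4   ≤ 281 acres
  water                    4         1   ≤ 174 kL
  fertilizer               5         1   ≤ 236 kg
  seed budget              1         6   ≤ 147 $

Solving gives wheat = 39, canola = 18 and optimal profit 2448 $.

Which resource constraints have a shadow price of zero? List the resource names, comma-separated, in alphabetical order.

fertilizer, land

land: 267/281 (slack 14)
water: 174/174 (binding)
fertilizer: 213/236 (slack 23)
seed budget: 147/147 (binding)
By complementary slackness, a constraint with positive slack has shadow price 0 → fertilizer, land.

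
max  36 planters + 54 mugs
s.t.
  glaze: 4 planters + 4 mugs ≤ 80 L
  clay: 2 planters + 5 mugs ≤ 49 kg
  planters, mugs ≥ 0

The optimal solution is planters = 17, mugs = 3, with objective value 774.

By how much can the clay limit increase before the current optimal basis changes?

51

Binding constraints: glaze, clay. The basis is B = [[4,4],[2,5]] with det 12.
Per unit increase in clay, x* moves by d = (-0.3333, 0.3333).
The basis stays optimal until planters reaches 0; allowable increase = 51 kg.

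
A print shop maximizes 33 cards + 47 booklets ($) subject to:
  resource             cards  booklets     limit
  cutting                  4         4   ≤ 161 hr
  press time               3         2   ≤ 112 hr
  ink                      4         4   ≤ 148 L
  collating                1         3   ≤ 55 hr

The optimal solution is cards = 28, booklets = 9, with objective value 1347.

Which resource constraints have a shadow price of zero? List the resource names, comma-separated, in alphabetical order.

cutting: 148/161 (slack 13)
press time: 102/112 (slack 10)
ink: 148/148 (binding)
collating: 55/55 (binding)
By complementary slackness, a constraint with positive slack has shadow price 0 → cutting, press time.

cutting, press time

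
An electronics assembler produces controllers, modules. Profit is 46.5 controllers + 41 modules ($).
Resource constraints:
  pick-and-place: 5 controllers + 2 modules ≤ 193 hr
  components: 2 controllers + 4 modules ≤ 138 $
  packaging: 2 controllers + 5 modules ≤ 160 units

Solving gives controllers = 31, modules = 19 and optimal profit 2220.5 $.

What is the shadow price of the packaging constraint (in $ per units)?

At the optimum: pick-and-place uses 193 of 193 (binding); components uses 138 of 138 (binding); packaging uses 157 of 160 (slack = 3).
Slack constraints have shadow price 0 (complementary slackness).
Dual feasibility on the basic columns requires 5·y_pick-and-place + 2·y_components = 46.5, 2·y_pick-and-place + 4·y_components = 41.
This yields shadow prices y_pick-and-place = 6.5, y_components = 7.
Shadow price of packaging = 0.

0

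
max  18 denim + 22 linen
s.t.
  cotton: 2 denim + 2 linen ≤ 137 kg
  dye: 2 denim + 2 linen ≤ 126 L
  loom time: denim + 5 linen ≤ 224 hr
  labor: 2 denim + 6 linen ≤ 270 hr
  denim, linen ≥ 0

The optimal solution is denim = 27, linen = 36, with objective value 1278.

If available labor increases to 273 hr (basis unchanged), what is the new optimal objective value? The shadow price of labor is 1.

1281

Δb = 3, so new z* = 1278 + (1)·(3) = 1278 + 3 = 1281.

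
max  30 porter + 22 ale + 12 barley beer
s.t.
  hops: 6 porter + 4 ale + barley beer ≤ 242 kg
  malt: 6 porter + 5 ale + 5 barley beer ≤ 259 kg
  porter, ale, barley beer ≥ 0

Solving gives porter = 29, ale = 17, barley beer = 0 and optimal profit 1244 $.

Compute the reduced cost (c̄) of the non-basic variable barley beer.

Both hops and malt are binding at x*.
The binding rows give the dual system: 6·y_hops + 6·y_malt = 30 and 4·y_hops + 5·y_malt = 22.
Solving: y_hops = 3, y_malt = 2.
Reduced cost of barley beer: c₃ − yᵀa₃ = 12 − (3·1 + 2·5) = 12 − 13 = -1.

-1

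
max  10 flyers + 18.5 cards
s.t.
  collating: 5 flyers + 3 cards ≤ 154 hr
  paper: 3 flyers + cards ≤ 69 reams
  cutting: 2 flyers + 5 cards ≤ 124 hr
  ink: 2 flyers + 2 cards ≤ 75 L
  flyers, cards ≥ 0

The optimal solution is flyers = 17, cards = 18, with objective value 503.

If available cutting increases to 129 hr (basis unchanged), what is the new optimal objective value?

520.5

Binding: paper and cutting. Non-binding: collating (15 unused), ink (5 unused).
Slack constraints have shadow price 0 (complementary slackness).
From A_Bᵀ y = c: 3·y_paper + 2·y_cutting = 10; 1·y_paper + 5·y_cutting = 18.5.
This yields shadow prices y_paper = 1, y_cutting = 3.5.
Δz = y_cutting·Δb = 3.5 × (5) = 17.5, so new z* = 503 + 17.5 = 520.5.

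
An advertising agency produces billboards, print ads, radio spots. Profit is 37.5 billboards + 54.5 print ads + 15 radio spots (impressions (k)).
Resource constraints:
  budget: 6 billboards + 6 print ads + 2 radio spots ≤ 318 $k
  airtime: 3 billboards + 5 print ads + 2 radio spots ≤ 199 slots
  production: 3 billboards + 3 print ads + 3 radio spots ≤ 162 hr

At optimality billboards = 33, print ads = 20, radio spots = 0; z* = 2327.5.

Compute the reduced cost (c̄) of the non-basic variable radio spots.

Binding: budget and airtime. Non-binding: production (3 unused).
Since production is not tight, its dual is 0.
The binding rows give the dual system: 6·y_budget + 3·y_airtime = 37.5 and 6·y_budget + 5·y_airtime = 54.5.
→ y_budget = 2 and y_airtime = 8.5.
Reduced cost of radio spots: c₃ − yᵀa₃ = 15 − (2·2 + 8.5·2) = 15 − 21 = -6.

-6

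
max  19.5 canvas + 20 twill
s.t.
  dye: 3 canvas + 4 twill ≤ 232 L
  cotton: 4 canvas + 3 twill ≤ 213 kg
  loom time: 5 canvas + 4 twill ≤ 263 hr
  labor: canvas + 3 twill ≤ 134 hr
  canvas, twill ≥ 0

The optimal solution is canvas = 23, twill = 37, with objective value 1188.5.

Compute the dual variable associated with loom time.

3.5

Check each constraint at x*: dye 217/232 (slack 15); cotton 203/213 (slack 10); loom time 263/263 (tight); labor 134/134 (tight).
Since dye, cotton are not tight, their duals are 0.
From A_Bᵀ y = c: 5·y_loom time + 1·y_labor = 19.5; 4·y_loom time + 3·y_labor = 20.
Solving: y_loom time = 3.5, y_labor = 2.
Shadow price of loom time = 3.5.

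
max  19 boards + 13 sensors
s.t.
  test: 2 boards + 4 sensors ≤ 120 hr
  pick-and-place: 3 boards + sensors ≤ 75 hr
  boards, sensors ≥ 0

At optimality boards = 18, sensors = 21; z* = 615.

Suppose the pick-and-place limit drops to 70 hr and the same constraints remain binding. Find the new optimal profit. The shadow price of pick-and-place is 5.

Δb = -5, so new z* = 615 + (5)·(-5) = 615 − 25 = 590.

590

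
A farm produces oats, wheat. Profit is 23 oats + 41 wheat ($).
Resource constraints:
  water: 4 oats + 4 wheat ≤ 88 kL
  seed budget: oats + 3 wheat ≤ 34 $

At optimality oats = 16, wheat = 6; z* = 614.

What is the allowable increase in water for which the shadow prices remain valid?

48

Binding constraints: water, seed budget. The basis is B = [[4,4],[1,3]] with det 8.
Per unit increase in water, x* moves by d = (0.375, -0.125).
The basis stays optimal until wheat reaches 0; allowable increase = 48 kL.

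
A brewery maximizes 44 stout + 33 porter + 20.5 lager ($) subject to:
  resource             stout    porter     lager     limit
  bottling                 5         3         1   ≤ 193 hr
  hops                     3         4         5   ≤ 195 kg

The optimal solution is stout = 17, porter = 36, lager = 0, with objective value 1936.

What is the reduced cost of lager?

-1.5

Check each constraint at x*: bottling 193/193 (tight); hops 195/195 (tight).
From A_Bᵀ y = c: 5·y_bottling + 3·y_hops = 44; 3·y_bottling + 4·y_hops = 33.
Solving: y_bottling = 7, y_hops = 3.
Reduced cost of lager: c₃ − yᵀa₃ = 20.5 − (7·1 + 3·5) = 20.5 − 22 = -1.5.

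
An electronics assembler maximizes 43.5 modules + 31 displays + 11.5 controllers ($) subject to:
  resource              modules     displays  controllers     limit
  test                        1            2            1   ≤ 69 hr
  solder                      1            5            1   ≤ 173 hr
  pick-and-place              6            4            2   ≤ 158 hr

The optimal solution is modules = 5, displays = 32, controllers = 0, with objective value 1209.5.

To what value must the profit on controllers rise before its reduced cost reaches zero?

15.5

Check each constraint at x*: test 69/69 (tight); solder 165/173 (slack 8); pick-and-place 158/158 (tight).
By complementary slackness, y = 0 for the non-binding constraint.
Dual feasibility on the basic columns requires 1·y_test + 6·y_pick-and-place = 43.5, 2·y_test + 4·y_pick-and-place = 31.
Solving: y_test = 1.5, y_pick-and-place = 7.
controllers enters the basis when its profit ≥ yᵀa₃ = 1.5·1 + 7·2 = 15.5.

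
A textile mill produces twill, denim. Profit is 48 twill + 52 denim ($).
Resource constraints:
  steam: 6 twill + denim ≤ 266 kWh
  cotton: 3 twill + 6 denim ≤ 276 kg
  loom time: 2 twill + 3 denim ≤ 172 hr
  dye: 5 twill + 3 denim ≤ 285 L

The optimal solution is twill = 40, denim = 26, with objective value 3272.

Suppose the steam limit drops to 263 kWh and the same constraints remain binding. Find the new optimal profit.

3260

Binding: steam and cotton. Non-binding: loom time (14 unused), dye (7 unused).
By complementary slackness, y = 0 for the non-binding constraints.
The binding rows give the dual system: 6·y_steam + 3·y_cotton = 48 and 1·y_steam + 6·y_cotton = 52.
→ y_steam = 4 and y_cotton = 8.
Δz = y_steam·Δb = 4 × (-3) = -12, so new z* = 3272 − 12 = 3260.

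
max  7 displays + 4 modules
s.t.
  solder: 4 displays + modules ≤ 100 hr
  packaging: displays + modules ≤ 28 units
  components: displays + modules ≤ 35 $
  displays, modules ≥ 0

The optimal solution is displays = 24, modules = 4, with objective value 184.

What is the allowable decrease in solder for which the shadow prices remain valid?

Binding constraints: solder, packaging. The basis is B = [[4,1],[1,1]] with det 3.
Per unit decrease in solder, x* moves by d = (-0.3333, 0.3333).
The basis stays optimal until displays reaches 0; allowable decrease = 72 hr.

72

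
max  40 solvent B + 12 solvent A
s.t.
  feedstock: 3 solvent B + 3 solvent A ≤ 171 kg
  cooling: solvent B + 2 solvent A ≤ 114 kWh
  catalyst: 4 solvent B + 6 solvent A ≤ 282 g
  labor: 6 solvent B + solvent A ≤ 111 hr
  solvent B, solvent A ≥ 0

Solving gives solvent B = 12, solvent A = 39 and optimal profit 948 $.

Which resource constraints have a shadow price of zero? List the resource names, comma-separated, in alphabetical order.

cooling, feedstock

feedstock: 153/171 (slack 18)
cooling: 90/114 (slack 24)
catalyst: 282/282 (binding)
labor: 111/111 (binding)
By complementary slackness, a constraint with positive slack has shadow price 0 → cooling, feedstock.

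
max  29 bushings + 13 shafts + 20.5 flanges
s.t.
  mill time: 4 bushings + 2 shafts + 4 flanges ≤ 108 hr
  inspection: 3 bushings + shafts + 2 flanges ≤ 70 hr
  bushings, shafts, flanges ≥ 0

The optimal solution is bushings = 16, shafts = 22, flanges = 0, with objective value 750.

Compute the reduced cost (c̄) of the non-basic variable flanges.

-5.5

Check each constraint at x*: mill time 108/108 (tight); inspection 70/70 (tight).
From A_Bᵀ y = c: 4·y_mill time + 3·y_inspection = 29; 2·y_mill time + 1·y_inspection = 13.
This yields shadow prices y_mill time = 5, y_inspection = 3.
Reduced cost of flanges: c₃ − yᵀa₃ = 20.5 − (5·4 + 3·2) = 20.5 − 26 = -5.5.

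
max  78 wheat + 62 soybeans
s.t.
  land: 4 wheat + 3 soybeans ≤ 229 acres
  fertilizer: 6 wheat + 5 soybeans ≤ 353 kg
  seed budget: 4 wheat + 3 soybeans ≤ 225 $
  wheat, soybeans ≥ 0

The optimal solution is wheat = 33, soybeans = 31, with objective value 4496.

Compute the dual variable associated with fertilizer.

7

At the optimum: land uses 225 of 229 (slack = 4); fertilizer uses 353 of 353 (binding); seed budget uses 225 of 225 (binding).
Since land is not tight, its dual is 0.
Dual feasibility on the basic columns requires 6·y_fertilizer + 4·y_seed budget = 78, 5·y_fertilizer + 3·y_seed budget = 62.
→ y_fertilizer = 7 and y_seed budget = 9.
Shadow price of fertilizer = 7.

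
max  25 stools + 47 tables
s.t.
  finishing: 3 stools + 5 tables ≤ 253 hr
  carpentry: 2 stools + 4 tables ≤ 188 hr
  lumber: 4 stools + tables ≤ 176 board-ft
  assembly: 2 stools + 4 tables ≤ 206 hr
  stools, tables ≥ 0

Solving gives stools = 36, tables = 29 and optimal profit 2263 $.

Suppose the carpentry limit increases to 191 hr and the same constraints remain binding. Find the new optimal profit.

2287

Binding: finishing and carpentry. Non-binding: lumber (3 unused), assembly (18 unused).
By complementary slackness, y = 0 for the non-binding constraints.
The binding rows give the dual system: 3·y_finishing + 2·y_carpentry = 25 and 5·y_finishing + 4·y_carpentry = 47.
→ y_finishing = 3 and y_carpentry = 8.
Δz = y_carpentry·Δb = 8 × (3) = 24, so new z* = 2263 + 24 = 2287.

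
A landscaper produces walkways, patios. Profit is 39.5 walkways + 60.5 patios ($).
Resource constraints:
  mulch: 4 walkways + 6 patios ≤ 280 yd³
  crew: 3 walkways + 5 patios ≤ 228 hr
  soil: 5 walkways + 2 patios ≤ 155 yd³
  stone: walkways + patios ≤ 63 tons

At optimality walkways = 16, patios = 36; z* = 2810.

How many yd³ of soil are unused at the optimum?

3

soil used = 5·16 + 2·36 = 152; slack = 155 − 152 = 3.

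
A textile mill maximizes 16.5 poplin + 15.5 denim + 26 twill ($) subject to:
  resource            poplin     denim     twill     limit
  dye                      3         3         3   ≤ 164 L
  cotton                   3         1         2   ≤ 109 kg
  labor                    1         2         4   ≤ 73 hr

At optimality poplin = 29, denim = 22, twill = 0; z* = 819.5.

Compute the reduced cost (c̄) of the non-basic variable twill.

-5

At the optimum: dye uses 153 of 164 (slack = 11); cotton uses 109 of 109 (binding); labor uses 73 of 73 (binding).
Slack constraints have shadow price 0 (complementary slackness).
The binding rows give the dual system: 3·y_cotton + 1·y_labor = 16.5 and 1·y_cotton + 2·y_labor = 15.5.
Solving: y_cotton = 3.5, y_labor = 6.
Reduced cost of twill: c₃ − yᵀa₃ = 26 − (3.5·2 + 6·4) = 26 − 31 = -5.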